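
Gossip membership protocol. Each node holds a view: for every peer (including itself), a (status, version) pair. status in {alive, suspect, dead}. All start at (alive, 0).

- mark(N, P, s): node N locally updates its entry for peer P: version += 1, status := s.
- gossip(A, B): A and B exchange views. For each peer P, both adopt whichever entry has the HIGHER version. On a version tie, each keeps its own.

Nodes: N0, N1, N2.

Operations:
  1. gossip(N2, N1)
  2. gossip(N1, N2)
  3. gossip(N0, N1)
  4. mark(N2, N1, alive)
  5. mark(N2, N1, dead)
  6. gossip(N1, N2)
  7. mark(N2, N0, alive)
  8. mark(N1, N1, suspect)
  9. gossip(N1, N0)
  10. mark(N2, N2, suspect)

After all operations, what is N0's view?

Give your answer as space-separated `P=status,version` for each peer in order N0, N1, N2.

Answer: N0=alive,0 N1=suspect,3 N2=alive,0

Derivation:
Op 1: gossip N2<->N1 -> N2.N0=(alive,v0) N2.N1=(alive,v0) N2.N2=(alive,v0) | N1.N0=(alive,v0) N1.N1=(alive,v0) N1.N2=(alive,v0)
Op 2: gossip N1<->N2 -> N1.N0=(alive,v0) N1.N1=(alive,v0) N1.N2=(alive,v0) | N2.N0=(alive,v0) N2.N1=(alive,v0) N2.N2=(alive,v0)
Op 3: gossip N0<->N1 -> N0.N0=(alive,v0) N0.N1=(alive,v0) N0.N2=(alive,v0) | N1.N0=(alive,v0) N1.N1=(alive,v0) N1.N2=(alive,v0)
Op 4: N2 marks N1=alive -> (alive,v1)
Op 5: N2 marks N1=dead -> (dead,v2)
Op 6: gossip N1<->N2 -> N1.N0=(alive,v0) N1.N1=(dead,v2) N1.N2=(alive,v0) | N2.N0=(alive,v0) N2.N1=(dead,v2) N2.N2=(alive,v0)
Op 7: N2 marks N0=alive -> (alive,v1)
Op 8: N1 marks N1=suspect -> (suspect,v3)
Op 9: gossip N1<->N0 -> N1.N0=(alive,v0) N1.N1=(suspect,v3) N1.N2=(alive,v0) | N0.N0=(alive,v0) N0.N1=(suspect,v3) N0.N2=(alive,v0)
Op 10: N2 marks N2=suspect -> (suspect,v1)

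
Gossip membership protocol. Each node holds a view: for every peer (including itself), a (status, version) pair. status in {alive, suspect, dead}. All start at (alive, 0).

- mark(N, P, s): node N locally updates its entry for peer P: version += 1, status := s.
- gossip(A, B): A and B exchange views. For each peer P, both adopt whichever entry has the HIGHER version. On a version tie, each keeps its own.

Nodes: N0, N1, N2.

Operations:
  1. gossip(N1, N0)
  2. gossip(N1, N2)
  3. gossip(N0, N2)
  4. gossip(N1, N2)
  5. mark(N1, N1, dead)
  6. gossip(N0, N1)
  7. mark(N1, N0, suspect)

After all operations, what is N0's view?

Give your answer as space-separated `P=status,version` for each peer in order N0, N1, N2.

Answer: N0=alive,0 N1=dead,1 N2=alive,0

Derivation:
Op 1: gossip N1<->N0 -> N1.N0=(alive,v0) N1.N1=(alive,v0) N1.N2=(alive,v0) | N0.N0=(alive,v0) N0.N1=(alive,v0) N0.N2=(alive,v0)
Op 2: gossip N1<->N2 -> N1.N0=(alive,v0) N1.N1=(alive,v0) N1.N2=(alive,v0) | N2.N0=(alive,v0) N2.N1=(alive,v0) N2.N2=(alive,v0)
Op 3: gossip N0<->N2 -> N0.N0=(alive,v0) N0.N1=(alive,v0) N0.N2=(alive,v0) | N2.N0=(alive,v0) N2.N1=(alive,v0) N2.N2=(alive,v0)
Op 4: gossip N1<->N2 -> N1.N0=(alive,v0) N1.N1=(alive,v0) N1.N2=(alive,v0) | N2.N0=(alive,v0) N2.N1=(alive,v0) N2.N2=(alive,v0)
Op 5: N1 marks N1=dead -> (dead,v1)
Op 6: gossip N0<->N1 -> N0.N0=(alive,v0) N0.N1=(dead,v1) N0.N2=(alive,v0) | N1.N0=(alive,v0) N1.N1=(dead,v1) N1.N2=(alive,v0)
Op 7: N1 marks N0=suspect -> (suspect,v1)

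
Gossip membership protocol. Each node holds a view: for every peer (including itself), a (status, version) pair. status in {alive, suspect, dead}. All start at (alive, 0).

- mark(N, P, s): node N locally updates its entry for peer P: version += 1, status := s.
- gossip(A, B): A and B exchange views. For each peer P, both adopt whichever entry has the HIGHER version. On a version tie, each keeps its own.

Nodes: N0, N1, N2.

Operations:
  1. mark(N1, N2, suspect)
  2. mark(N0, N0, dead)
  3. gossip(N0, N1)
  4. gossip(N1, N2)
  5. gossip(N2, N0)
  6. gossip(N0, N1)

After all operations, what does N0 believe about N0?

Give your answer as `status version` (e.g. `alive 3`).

Answer: dead 1

Derivation:
Op 1: N1 marks N2=suspect -> (suspect,v1)
Op 2: N0 marks N0=dead -> (dead,v1)
Op 3: gossip N0<->N1 -> N0.N0=(dead,v1) N0.N1=(alive,v0) N0.N2=(suspect,v1) | N1.N0=(dead,v1) N1.N1=(alive,v0) N1.N2=(suspect,v1)
Op 4: gossip N1<->N2 -> N1.N0=(dead,v1) N1.N1=(alive,v0) N1.N2=(suspect,v1) | N2.N0=(dead,v1) N2.N1=(alive,v0) N2.N2=(suspect,v1)
Op 5: gossip N2<->N0 -> N2.N0=(dead,v1) N2.N1=(alive,v0) N2.N2=(suspect,v1) | N0.N0=(dead,v1) N0.N1=(alive,v0) N0.N2=(suspect,v1)
Op 6: gossip N0<->N1 -> N0.N0=(dead,v1) N0.N1=(alive,v0) N0.N2=(suspect,v1) | N1.N0=(dead,v1) N1.N1=(alive,v0) N1.N2=(suspect,v1)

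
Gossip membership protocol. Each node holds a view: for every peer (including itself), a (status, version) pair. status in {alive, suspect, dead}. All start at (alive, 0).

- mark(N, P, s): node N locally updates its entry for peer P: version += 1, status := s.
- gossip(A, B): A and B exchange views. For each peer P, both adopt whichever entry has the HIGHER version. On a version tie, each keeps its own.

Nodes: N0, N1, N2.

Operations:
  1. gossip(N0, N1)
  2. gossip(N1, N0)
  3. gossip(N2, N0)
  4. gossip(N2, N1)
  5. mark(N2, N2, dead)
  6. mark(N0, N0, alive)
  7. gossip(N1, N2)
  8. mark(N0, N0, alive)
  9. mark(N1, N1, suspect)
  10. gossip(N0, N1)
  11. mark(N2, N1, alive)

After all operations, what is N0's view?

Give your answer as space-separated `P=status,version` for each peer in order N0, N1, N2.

Op 1: gossip N0<->N1 -> N0.N0=(alive,v0) N0.N1=(alive,v0) N0.N2=(alive,v0) | N1.N0=(alive,v0) N1.N1=(alive,v0) N1.N2=(alive,v0)
Op 2: gossip N1<->N0 -> N1.N0=(alive,v0) N1.N1=(alive,v0) N1.N2=(alive,v0) | N0.N0=(alive,v0) N0.N1=(alive,v0) N0.N2=(alive,v0)
Op 3: gossip N2<->N0 -> N2.N0=(alive,v0) N2.N1=(alive,v0) N2.N2=(alive,v0) | N0.N0=(alive,v0) N0.N1=(alive,v0) N0.N2=(alive,v0)
Op 4: gossip N2<->N1 -> N2.N0=(alive,v0) N2.N1=(alive,v0) N2.N2=(alive,v0) | N1.N0=(alive,v0) N1.N1=(alive,v0) N1.N2=(alive,v0)
Op 5: N2 marks N2=dead -> (dead,v1)
Op 6: N0 marks N0=alive -> (alive,v1)
Op 7: gossip N1<->N2 -> N1.N0=(alive,v0) N1.N1=(alive,v0) N1.N2=(dead,v1) | N2.N0=(alive,v0) N2.N1=(alive,v0) N2.N2=(dead,v1)
Op 8: N0 marks N0=alive -> (alive,v2)
Op 9: N1 marks N1=suspect -> (suspect,v1)
Op 10: gossip N0<->N1 -> N0.N0=(alive,v2) N0.N1=(suspect,v1) N0.N2=(dead,v1) | N1.N0=(alive,v2) N1.N1=(suspect,v1) N1.N2=(dead,v1)
Op 11: N2 marks N1=alive -> (alive,v1)

Answer: N0=alive,2 N1=suspect,1 N2=dead,1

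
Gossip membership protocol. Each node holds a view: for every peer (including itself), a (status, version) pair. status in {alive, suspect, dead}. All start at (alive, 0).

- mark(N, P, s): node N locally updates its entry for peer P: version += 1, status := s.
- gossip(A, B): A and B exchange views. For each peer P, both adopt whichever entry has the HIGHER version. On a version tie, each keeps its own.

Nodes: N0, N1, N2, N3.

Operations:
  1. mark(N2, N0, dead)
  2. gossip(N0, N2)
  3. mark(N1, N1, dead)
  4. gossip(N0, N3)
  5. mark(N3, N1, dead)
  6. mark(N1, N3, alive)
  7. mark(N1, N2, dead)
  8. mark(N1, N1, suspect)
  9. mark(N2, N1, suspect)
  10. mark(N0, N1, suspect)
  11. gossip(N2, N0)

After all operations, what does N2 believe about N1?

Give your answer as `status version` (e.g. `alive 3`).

Op 1: N2 marks N0=dead -> (dead,v1)
Op 2: gossip N0<->N2 -> N0.N0=(dead,v1) N0.N1=(alive,v0) N0.N2=(alive,v0) N0.N3=(alive,v0) | N2.N0=(dead,v1) N2.N1=(alive,v0) N2.N2=(alive,v0) N2.N3=(alive,v0)
Op 3: N1 marks N1=dead -> (dead,v1)
Op 4: gossip N0<->N3 -> N0.N0=(dead,v1) N0.N1=(alive,v0) N0.N2=(alive,v0) N0.N3=(alive,v0) | N3.N0=(dead,v1) N3.N1=(alive,v0) N3.N2=(alive,v0) N3.N3=(alive,v0)
Op 5: N3 marks N1=dead -> (dead,v1)
Op 6: N1 marks N3=alive -> (alive,v1)
Op 7: N1 marks N2=dead -> (dead,v1)
Op 8: N1 marks N1=suspect -> (suspect,v2)
Op 9: N2 marks N1=suspect -> (suspect,v1)
Op 10: N0 marks N1=suspect -> (suspect,v1)
Op 11: gossip N2<->N0 -> N2.N0=(dead,v1) N2.N1=(suspect,v1) N2.N2=(alive,v0) N2.N3=(alive,v0) | N0.N0=(dead,v1) N0.N1=(suspect,v1) N0.N2=(alive,v0) N0.N3=(alive,v0)

Answer: suspect 1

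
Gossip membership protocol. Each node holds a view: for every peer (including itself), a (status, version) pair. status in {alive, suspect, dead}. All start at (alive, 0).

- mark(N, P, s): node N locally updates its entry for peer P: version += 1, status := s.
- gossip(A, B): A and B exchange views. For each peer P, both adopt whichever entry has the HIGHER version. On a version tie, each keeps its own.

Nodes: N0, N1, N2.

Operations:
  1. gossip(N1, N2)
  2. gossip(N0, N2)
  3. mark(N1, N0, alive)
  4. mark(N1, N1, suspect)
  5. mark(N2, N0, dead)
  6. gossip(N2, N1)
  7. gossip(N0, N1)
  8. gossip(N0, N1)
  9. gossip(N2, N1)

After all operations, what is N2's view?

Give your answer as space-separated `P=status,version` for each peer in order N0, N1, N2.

Answer: N0=dead,1 N1=suspect,1 N2=alive,0

Derivation:
Op 1: gossip N1<->N2 -> N1.N0=(alive,v0) N1.N1=(alive,v0) N1.N2=(alive,v0) | N2.N0=(alive,v0) N2.N1=(alive,v0) N2.N2=(alive,v0)
Op 2: gossip N0<->N2 -> N0.N0=(alive,v0) N0.N1=(alive,v0) N0.N2=(alive,v0) | N2.N0=(alive,v0) N2.N1=(alive,v0) N2.N2=(alive,v0)
Op 3: N1 marks N0=alive -> (alive,v1)
Op 4: N1 marks N1=suspect -> (suspect,v1)
Op 5: N2 marks N0=dead -> (dead,v1)
Op 6: gossip N2<->N1 -> N2.N0=(dead,v1) N2.N1=(suspect,v1) N2.N2=(alive,v0) | N1.N0=(alive,v1) N1.N1=(suspect,v1) N1.N2=(alive,v0)
Op 7: gossip N0<->N1 -> N0.N0=(alive,v1) N0.N1=(suspect,v1) N0.N2=(alive,v0) | N1.N0=(alive,v1) N1.N1=(suspect,v1) N1.N2=(alive,v0)
Op 8: gossip N0<->N1 -> N0.N0=(alive,v1) N0.N1=(suspect,v1) N0.N2=(alive,v0) | N1.N0=(alive,v1) N1.N1=(suspect,v1) N1.N2=(alive,v0)
Op 9: gossip N2<->N1 -> N2.N0=(dead,v1) N2.N1=(suspect,v1) N2.N2=(alive,v0) | N1.N0=(alive,v1) N1.N1=(suspect,v1) N1.N2=(alive,v0)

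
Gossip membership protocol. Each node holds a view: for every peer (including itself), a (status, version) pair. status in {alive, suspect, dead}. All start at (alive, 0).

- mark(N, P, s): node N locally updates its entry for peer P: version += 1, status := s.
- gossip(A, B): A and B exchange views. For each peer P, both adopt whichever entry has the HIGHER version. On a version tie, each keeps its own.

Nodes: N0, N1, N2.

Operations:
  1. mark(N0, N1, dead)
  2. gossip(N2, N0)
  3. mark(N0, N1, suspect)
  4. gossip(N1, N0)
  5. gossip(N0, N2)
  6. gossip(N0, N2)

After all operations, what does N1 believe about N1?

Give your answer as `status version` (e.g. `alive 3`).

Op 1: N0 marks N1=dead -> (dead,v1)
Op 2: gossip N2<->N0 -> N2.N0=(alive,v0) N2.N1=(dead,v1) N2.N2=(alive,v0) | N0.N0=(alive,v0) N0.N1=(dead,v1) N0.N2=(alive,v0)
Op 3: N0 marks N1=suspect -> (suspect,v2)
Op 4: gossip N1<->N0 -> N1.N0=(alive,v0) N1.N1=(suspect,v2) N1.N2=(alive,v0) | N0.N0=(alive,v0) N0.N1=(suspect,v2) N0.N2=(alive,v0)
Op 5: gossip N0<->N2 -> N0.N0=(alive,v0) N0.N1=(suspect,v2) N0.N2=(alive,v0) | N2.N0=(alive,v0) N2.N1=(suspect,v2) N2.N2=(alive,v0)
Op 6: gossip N0<->N2 -> N0.N0=(alive,v0) N0.N1=(suspect,v2) N0.N2=(alive,v0) | N2.N0=(alive,v0) N2.N1=(suspect,v2) N2.N2=(alive,v0)

Answer: suspect 2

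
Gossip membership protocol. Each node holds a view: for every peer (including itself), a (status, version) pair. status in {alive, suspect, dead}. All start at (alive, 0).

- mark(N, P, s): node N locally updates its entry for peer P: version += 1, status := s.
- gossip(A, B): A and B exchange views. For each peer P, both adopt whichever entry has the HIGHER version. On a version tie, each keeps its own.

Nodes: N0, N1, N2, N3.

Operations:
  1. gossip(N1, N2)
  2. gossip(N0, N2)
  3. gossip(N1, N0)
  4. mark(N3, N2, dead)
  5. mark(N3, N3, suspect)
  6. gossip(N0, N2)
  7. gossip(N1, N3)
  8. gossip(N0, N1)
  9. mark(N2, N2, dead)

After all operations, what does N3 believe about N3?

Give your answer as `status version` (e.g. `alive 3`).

Op 1: gossip N1<->N2 -> N1.N0=(alive,v0) N1.N1=(alive,v0) N1.N2=(alive,v0) N1.N3=(alive,v0) | N2.N0=(alive,v0) N2.N1=(alive,v0) N2.N2=(alive,v0) N2.N3=(alive,v0)
Op 2: gossip N0<->N2 -> N0.N0=(alive,v0) N0.N1=(alive,v0) N0.N2=(alive,v0) N0.N3=(alive,v0) | N2.N0=(alive,v0) N2.N1=(alive,v0) N2.N2=(alive,v0) N2.N3=(alive,v0)
Op 3: gossip N1<->N0 -> N1.N0=(alive,v0) N1.N1=(alive,v0) N1.N2=(alive,v0) N1.N3=(alive,v0) | N0.N0=(alive,v0) N0.N1=(alive,v0) N0.N2=(alive,v0) N0.N3=(alive,v0)
Op 4: N3 marks N2=dead -> (dead,v1)
Op 5: N3 marks N3=suspect -> (suspect,v1)
Op 6: gossip N0<->N2 -> N0.N0=(alive,v0) N0.N1=(alive,v0) N0.N2=(alive,v0) N0.N3=(alive,v0) | N2.N0=(alive,v0) N2.N1=(alive,v0) N2.N2=(alive,v0) N2.N3=(alive,v0)
Op 7: gossip N1<->N3 -> N1.N0=(alive,v0) N1.N1=(alive,v0) N1.N2=(dead,v1) N1.N3=(suspect,v1) | N3.N0=(alive,v0) N3.N1=(alive,v0) N3.N2=(dead,v1) N3.N3=(suspect,v1)
Op 8: gossip N0<->N1 -> N0.N0=(alive,v0) N0.N1=(alive,v0) N0.N2=(dead,v1) N0.N3=(suspect,v1) | N1.N0=(alive,v0) N1.N1=(alive,v0) N1.N2=(dead,v1) N1.N3=(suspect,v1)
Op 9: N2 marks N2=dead -> (dead,v1)

Answer: suspect 1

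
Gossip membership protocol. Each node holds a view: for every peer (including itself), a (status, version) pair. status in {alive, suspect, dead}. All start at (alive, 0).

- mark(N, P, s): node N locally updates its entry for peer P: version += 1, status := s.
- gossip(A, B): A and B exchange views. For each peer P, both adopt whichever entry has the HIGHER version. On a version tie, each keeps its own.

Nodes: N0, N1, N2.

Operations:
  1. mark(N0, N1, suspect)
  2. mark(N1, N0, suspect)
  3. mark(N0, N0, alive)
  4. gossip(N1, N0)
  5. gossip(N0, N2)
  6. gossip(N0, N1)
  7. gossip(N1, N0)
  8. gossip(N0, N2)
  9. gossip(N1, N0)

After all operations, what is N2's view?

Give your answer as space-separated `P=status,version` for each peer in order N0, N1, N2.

Op 1: N0 marks N1=suspect -> (suspect,v1)
Op 2: N1 marks N0=suspect -> (suspect,v1)
Op 3: N0 marks N0=alive -> (alive,v1)
Op 4: gossip N1<->N0 -> N1.N0=(suspect,v1) N1.N1=(suspect,v1) N1.N2=(alive,v0) | N0.N0=(alive,v1) N0.N1=(suspect,v1) N0.N2=(alive,v0)
Op 5: gossip N0<->N2 -> N0.N0=(alive,v1) N0.N1=(suspect,v1) N0.N2=(alive,v0) | N2.N0=(alive,v1) N2.N1=(suspect,v1) N2.N2=(alive,v0)
Op 6: gossip N0<->N1 -> N0.N0=(alive,v1) N0.N1=(suspect,v1) N0.N2=(alive,v0) | N1.N0=(suspect,v1) N1.N1=(suspect,v1) N1.N2=(alive,v0)
Op 7: gossip N1<->N0 -> N1.N0=(suspect,v1) N1.N1=(suspect,v1) N1.N2=(alive,v0) | N0.N0=(alive,v1) N0.N1=(suspect,v1) N0.N2=(alive,v0)
Op 8: gossip N0<->N2 -> N0.N0=(alive,v1) N0.N1=(suspect,v1) N0.N2=(alive,v0) | N2.N0=(alive,v1) N2.N1=(suspect,v1) N2.N2=(alive,v0)
Op 9: gossip N1<->N0 -> N1.N0=(suspect,v1) N1.N1=(suspect,v1) N1.N2=(alive,v0) | N0.N0=(alive,v1) N0.N1=(suspect,v1) N0.N2=(alive,v0)

Answer: N0=alive,1 N1=suspect,1 N2=alive,0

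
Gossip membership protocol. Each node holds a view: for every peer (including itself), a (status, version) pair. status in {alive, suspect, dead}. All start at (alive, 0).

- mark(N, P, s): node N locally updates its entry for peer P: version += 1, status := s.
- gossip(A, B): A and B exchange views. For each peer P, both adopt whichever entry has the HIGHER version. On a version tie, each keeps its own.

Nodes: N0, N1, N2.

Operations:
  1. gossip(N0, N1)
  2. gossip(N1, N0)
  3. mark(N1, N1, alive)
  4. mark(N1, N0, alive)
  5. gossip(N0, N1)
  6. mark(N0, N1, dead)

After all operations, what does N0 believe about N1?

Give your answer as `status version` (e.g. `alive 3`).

Answer: dead 2

Derivation:
Op 1: gossip N0<->N1 -> N0.N0=(alive,v0) N0.N1=(alive,v0) N0.N2=(alive,v0) | N1.N0=(alive,v0) N1.N1=(alive,v0) N1.N2=(alive,v0)
Op 2: gossip N1<->N0 -> N1.N0=(alive,v0) N1.N1=(alive,v0) N1.N2=(alive,v0) | N0.N0=(alive,v0) N0.N1=(alive,v0) N0.N2=(alive,v0)
Op 3: N1 marks N1=alive -> (alive,v1)
Op 4: N1 marks N0=alive -> (alive,v1)
Op 5: gossip N0<->N1 -> N0.N0=(alive,v1) N0.N1=(alive,v1) N0.N2=(alive,v0) | N1.N0=(alive,v1) N1.N1=(alive,v1) N1.N2=(alive,v0)
Op 6: N0 marks N1=dead -> (dead,v2)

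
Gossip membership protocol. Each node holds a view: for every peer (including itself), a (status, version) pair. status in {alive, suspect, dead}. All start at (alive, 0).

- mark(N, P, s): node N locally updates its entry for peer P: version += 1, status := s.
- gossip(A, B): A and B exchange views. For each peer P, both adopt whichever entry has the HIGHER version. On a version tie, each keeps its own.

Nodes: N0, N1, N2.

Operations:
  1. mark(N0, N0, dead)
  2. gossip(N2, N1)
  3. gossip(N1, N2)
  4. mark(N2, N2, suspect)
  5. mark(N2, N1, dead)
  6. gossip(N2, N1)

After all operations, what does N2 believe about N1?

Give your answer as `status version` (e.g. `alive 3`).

Answer: dead 1

Derivation:
Op 1: N0 marks N0=dead -> (dead,v1)
Op 2: gossip N2<->N1 -> N2.N0=(alive,v0) N2.N1=(alive,v0) N2.N2=(alive,v0) | N1.N0=(alive,v0) N1.N1=(alive,v0) N1.N2=(alive,v0)
Op 3: gossip N1<->N2 -> N1.N0=(alive,v0) N1.N1=(alive,v0) N1.N2=(alive,v0) | N2.N0=(alive,v0) N2.N1=(alive,v0) N2.N2=(alive,v0)
Op 4: N2 marks N2=suspect -> (suspect,v1)
Op 5: N2 marks N1=dead -> (dead,v1)
Op 6: gossip N2<->N1 -> N2.N0=(alive,v0) N2.N1=(dead,v1) N2.N2=(suspect,v1) | N1.N0=(alive,v0) N1.N1=(dead,v1) N1.N2=(suspect,v1)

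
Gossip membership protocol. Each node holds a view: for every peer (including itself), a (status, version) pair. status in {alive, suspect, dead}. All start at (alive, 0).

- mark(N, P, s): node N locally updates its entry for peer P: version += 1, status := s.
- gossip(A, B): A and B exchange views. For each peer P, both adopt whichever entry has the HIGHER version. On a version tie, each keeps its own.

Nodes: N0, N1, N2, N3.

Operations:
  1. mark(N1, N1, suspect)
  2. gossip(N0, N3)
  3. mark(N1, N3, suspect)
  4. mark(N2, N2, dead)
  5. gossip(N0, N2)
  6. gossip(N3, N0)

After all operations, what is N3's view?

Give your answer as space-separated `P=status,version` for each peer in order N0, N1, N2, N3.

Answer: N0=alive,0 N1=alive,0 N2=dead,1 N3=alive,0

Derivation:
Op 1: N1 marks N1=suspect -> (suspect,v1)
Op 2: gossip N0<->N3 -> N0.N0=(alive,v0) N0.N1=(alive,v0) N0.N2=(alive,v0) N0.N3=(alive,v0) | N3.N0=(alive,v0) N3.N1=(alive,v0) N3.N2=(alive,v0) N3.N3=(alive,v0)
Op 3: N1 marks N3=suspect -> (suspect,v1)
Op 4: N2 marks N2=dead -> (dead,v1)
Op 5: gossip N0<->N2 -> N0.N0=(alive,v0) N0.N1=(alive,v0) N0.N2=(dead,v1) N0.N3=(alive,v0) | N2.N0=(alive,v0) N2.N1=(alive,v0) N2.N2=(dead,v1) N2.N3=(alive,v0)
Op 6: gossip N3<->N0 -> N3.N0=(alive,v0) N3.N1=(alive,v0) N3.N2=(dead,v1) N3.N3=(alive,v0) | N0.N0=(alive,v0) N0.N1=(alive,v0) N0.N2=(dead,v1) N0.N3=(alive,v0)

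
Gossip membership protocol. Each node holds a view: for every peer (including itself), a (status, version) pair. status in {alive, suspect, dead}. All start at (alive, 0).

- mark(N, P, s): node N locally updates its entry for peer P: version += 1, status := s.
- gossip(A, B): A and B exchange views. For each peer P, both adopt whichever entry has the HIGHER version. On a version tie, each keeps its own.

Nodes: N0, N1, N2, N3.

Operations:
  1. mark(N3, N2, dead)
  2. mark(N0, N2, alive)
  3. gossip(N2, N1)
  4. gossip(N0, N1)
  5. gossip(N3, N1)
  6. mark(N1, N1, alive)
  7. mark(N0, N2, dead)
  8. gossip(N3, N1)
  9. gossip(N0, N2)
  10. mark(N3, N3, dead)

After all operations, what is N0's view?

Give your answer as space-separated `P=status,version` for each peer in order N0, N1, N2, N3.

Op 1: N3 marks N2=dead -> (dead,v1)
Op 2: N0 marks N2=alive -> (alive,v1)
Op 3: gossip N2<->N1 -> N2.N0=(alive,v0) N2.N1=(alive,v0) N2.N2=(alive,v0) N2.N3=(alive,v0) | N1.N0=(alive,v0) N1.N1=(alive,v0) N1.N2=(alive,v0) N1.N3=(alive,v0)
Op 4: gossip N0<->N1 -> N0.N0=(alive,v0) N0.N1=(alive,v0) N0.N2=(alive,v1) N0.N3=(alive,v0) | N1.N0=(alive,v0) N1.N1=(alive,v0) N1.N2=(alive,v1) N1.N3=(alive,v0)
Op 5: gossip N3<->N1 -> N3.N0=(alive,v0) N3.N1=(alive,v0) N3.N2=(dead,v1) N3.N3=(alive,v0) | N1.N0=(alive,v0) N1.N1=(alive,v0) N1.N2=(alive,v1) N1.N3=(alive,v0)
Op 6: N1 marks N1=alive -> (alive,v1)
Op 7: N0 marks N2=dead -> (dead,v2)
Op 8: gossip N3<->N1 -> N3.N0=(alive,v0) N3.N1=(alive,v1) N3.N2=(dead,v1) N3.N3=(alive,v0) | N1.N0=(alive,v0) N1.N1=(alive,v1) N1.N2=(alive,v1) N1.N3=(alive,v0)
Op 9: gossip N0<->N2 -> N0.N0=(alive,v0) N0.N1=(alive,v0) N0.N2=(dead,v2) N0.N3=(alive,v0) | N2.N0=(alive,v0) N2.N1=(alive,v0) N2.N2=(dead,v2) N2.N3=(alive,v0)
Op 10: N3 marks N3=dead -> (dead,v1)

Answer: N0=alive,0 N1=alive,0 N2=dead,2 N3=alive,0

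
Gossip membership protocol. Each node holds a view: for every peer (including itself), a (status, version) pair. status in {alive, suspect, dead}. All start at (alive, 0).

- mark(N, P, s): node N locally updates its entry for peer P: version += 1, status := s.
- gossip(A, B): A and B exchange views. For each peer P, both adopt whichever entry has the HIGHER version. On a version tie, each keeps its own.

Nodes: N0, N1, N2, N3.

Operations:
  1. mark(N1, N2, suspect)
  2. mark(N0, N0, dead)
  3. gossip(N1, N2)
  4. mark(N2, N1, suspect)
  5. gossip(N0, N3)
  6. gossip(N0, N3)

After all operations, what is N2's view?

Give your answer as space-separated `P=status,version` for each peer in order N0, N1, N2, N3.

Answer: N0=alive,0 N1=suspect,1 N2=suspect,1 N3=alive,0

Derivation:
Op 1: N1 marks N2=suspect -> (suspect,v1)
Op 2: N0 marks N0=dead -> (dead,v1)
Op 3: gossip N1<->N2 -> N1.N0=(alive,v0) N1.N1=(alive,v0) N1.N2=(suspect,v1) N1.N3=(alive,v0) | N2.N0=(alive,v0) N2.N1=(alive,v0) N2.N2=(suspect,v1) N2.N3=(alive,v0)
Op 4: N2 marks N1=suspect -> (suspect,v1)
Op 5: gossip N0<->N3 -> N0.N0=(dead,v1) N0.N1=(alive,v0) N0.N2=(alive,v0) N0.N3=(alive,v0) | N3.N0=(dead,v1) N3.N1=(alive,v0) N3.N2=(alive,v0) N3.N3=(alive,v0)
Op 6: gossip N0<->N3 -> N0.N0=(dead,v1) N0.N1=(alive,v0) N0.N2=(alive,v0) N0.N3=(alive,v0) | N3.N0=(dead,v1) N3.N1=(alive,v0) N3.N2=(alive,v0) N3.N3=(alive,v0)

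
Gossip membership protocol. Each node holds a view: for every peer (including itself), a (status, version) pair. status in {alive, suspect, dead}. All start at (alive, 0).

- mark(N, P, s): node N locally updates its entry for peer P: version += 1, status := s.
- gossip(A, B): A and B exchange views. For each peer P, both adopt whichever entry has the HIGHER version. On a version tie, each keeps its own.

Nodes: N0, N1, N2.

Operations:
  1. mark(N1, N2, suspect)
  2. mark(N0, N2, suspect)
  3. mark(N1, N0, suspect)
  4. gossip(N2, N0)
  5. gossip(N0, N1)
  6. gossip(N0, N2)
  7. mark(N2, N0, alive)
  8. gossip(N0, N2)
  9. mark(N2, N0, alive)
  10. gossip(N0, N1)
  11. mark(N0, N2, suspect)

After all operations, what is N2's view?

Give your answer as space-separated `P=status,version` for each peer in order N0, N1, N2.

Op 1: N1 marks N2=suspect -> (suspect,v1)
Op 2: N0 marks N2=suspect -> (suspect,v1)
Op 3: N1 marks N0=suspect -> (suspect,v1)
Op 4: gossip N2<->N0 -> N2.N0=(alive,v0) N2.N1=(alive,v0) N2.N2=(suspect,v1) | N0.N0=(alive,v0) N0.N1=(alive,v0) N0.N2=(suspect,v1)
Op 5: gossip N0<->N1 -> N0.N0=(suspect,v1) N0.N1=(alive,v0) N0.N2=(suspect,v1) | N1.N0=(suspect,v1) N1.N1=(alive,v0) N1.N2=(suspect,v1)
Op 6: gossip N0<->N2 -> N0.N0=(suspect,v1) N0.N1=(alive,v0) N0.N2=(suspect,v1) | N2.N0=(suspect,v1) N2.N1=(alive,v0) N2.N2=(suspect,v1)
Op 7: N2 marks N0=alive -> (alive,v2)
Op 8: gossip N0<->N2 -> N0.N0=(alive,v2) N0.N1=(alive,v0) N0.N2=(suspect,v1) | N2.N0=(alive,v2) N2.N1=(alive,v0) N2.N2=(suspect,v1)
Op 9: N2 marks N0=alive -> (alive,v3)
Op 10: gossip N0<->N1 -> N0.N0=(alive,v2) N0.N1=(alive,v0) N0.N2=(suspect,v1) | N1.N0=(alive,v2) N1.N1=(alive,v0) N1.N2=(suspect,v1)
Op 11: N0 marks N2=suspect -> (suspect,v2)

Answer: N0=alive,3 N1=alive,0 N2=suspect,1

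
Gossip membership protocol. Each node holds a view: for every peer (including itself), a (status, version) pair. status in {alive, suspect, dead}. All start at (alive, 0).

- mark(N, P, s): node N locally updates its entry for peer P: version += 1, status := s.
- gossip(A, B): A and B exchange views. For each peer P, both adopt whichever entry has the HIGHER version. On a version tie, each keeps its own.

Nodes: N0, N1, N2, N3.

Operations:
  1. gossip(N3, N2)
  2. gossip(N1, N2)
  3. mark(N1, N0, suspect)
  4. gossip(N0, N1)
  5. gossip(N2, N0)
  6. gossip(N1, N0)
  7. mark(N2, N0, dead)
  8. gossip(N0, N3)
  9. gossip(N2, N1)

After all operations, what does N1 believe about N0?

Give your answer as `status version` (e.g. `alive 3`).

Answer: dead 2

Derivation:
Op 1: gossip N3<->N2 -> N3.N0=(alive,v0) N3.N1=(alive,v0) N3.N2=(alive,v0) N3.N3=(alive,v0) | N2.N0=(alive,v0) N2.N1=(alive,v0) N2.N2=(alive,v0) N2.N3=(alive,v0)
Op 2: gossip N1<->N2 -> N1.N0=(alive,v0) N1.N1=(alive,v0) N1.N2=(alive,v0) N1.N3=(alive,v0) | N2.N0=(alive,v0) N2.N1=(alive,v0) N2.N2=(alive,v0) N2.N3=(alive,v0)
Op 3: N1 marks N0=suspect -> (suspect,v1)
Op 4: gossip N0<->N1 -> N0.N0=(suspect,v1) N0.N1=(alive,v0) N0.N2=(alive,v0) N0.N3=(alive,v0) | N1.N0=(suspect,v1) N1.N1=(alive,v0) N1.N2=(alive,v0) N1.N3=(alive,v0)
Op 5: gossip N2<->N0 -> N2.N0=(suspect,v1) N2.N1=(alive,v0) N2.N2=(alive,v0) N2.N3=(alive,v0) | N0.N0=(suspect,v1) N0.N1=(alive,v0) N0.N2=(alive,v0) N0.N3=(alive,v0)
Op 6: gossip N1<->N0 -> N1.N0=(suspect,v1) N1.N1=(alive,v0) N1.N2=(alive,v0) N1.N3=(alive,v0) | N0.N0=(suspect,v1) N0.N1=(alive,v0) N0.N2=(alive,v0) N0.N3=(alive,v0)
Op 7: N2 marks N0=dead -> (dead,v2)
Op 8: gossip N0<->N3 -> N0.N0=(suspect,v1) N0.N1=(alive,v0) N0.N2=(alive,v0) N0.N3=(alive,v0) | N3.N0=(suspect,v1) N3.N1=(alive,v0) N3.N2=(alive,v0) N3.N3=(alive,v0)
Op 9: gossip N2<->N1 -> N2.N0=(dead,v2) N2.N1=(alive,v0) N2.N2=(alive,v0) N2.N3=(alive,v0) | N1.N0=(dead,v2) N1.N1=(alive,v0) N1.N2=(alive,v0) N1.N3=(alive,v0)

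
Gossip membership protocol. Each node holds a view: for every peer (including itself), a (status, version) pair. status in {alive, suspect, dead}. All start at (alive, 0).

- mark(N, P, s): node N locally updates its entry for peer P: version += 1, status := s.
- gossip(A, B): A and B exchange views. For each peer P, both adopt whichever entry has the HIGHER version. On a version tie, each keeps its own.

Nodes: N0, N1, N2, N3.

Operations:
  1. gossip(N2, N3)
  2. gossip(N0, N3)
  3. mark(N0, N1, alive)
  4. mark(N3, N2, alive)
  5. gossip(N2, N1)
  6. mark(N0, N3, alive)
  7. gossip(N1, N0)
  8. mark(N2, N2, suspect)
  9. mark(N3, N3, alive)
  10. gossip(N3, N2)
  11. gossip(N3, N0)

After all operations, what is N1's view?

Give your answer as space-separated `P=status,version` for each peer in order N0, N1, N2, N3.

Answer: N0=alive,0 N1=alive,1 N2=alive,0 N3=alive,1

Derivation:
Op 1: gossip N2<->N3 -> N2.N0=(alive,v0) N2.N1=(alive,v0) N2.N2=(alive,v0) N2.N3=(alive,v0) | N3.N0=(alive,v0) N3.N1=(alive,v0) N3.N2=(alive,v0) N3.N3=(alive,v0)
Op 2: gossip N0<->N3 -> N0.N0=(alive,v0) N0.N1=(alive,v0) N0.N2=(alive,v0) N0.N3=(alive,v0) | N3.N0=(alive,v0) N3.N1=(alive,v0) N3.N2=(alive,v0) N3.N3=(alive,v0)
Op 3: N0 marks N1=alive -> (alive,v1)
Op 4: N3 marks N2=alive -> (alive,v1)
Op 5: gossip N2<->N1 -> N2.N0=(alive,v0) N2.N1=(alive,v0) N2.N2=(alive,v0) N2.N3=(alive,v0) | N1.N0=(alive,v0) N1.N1=(alive,v0) N1.N2=(alive,v0) N1.N3=(alive,v0)
Op 6: N0 marks N3=alive -> (alive,v1)
Op 7: gossip N1<->N0 -> N1.N0=(alive,v0) N1.N1=(alive,v1) N1.N2=(alive,v0) N1.N3=(alive,v1) | N0.N0=(alive,v0) N0.N1=(alive,v1) N0.N2=(alive,v0) N0.N3=(alive,v1)
Op 8: N2 marks N2=suspect -> (suspect,v1)
Op 9: N3 marks N3=alive -> (alive,v1)
Op 10: gossip N3<->N2 -> N3.N0=(alive,v0) N3.N1=(alive,v0) N3.N2=(alive,v1) N3.N3=(alive,v1) | N2.N0=(alive,v0) N2.N1=(alive,v0) N2.N2=(suspect,v1) N2.N3=(alive,v1)
Op 11: gossip N3<->N0 -> N3.N0=(alive,v0) N3.N1=(alive,v1) N3.N2=(alive,v1) N3.N3=(alive,v1) | N0.N0=(alive,v0) N0.N1=(alive,v1) N0.N2=(alive,v1) N0.N3=(alive,v1)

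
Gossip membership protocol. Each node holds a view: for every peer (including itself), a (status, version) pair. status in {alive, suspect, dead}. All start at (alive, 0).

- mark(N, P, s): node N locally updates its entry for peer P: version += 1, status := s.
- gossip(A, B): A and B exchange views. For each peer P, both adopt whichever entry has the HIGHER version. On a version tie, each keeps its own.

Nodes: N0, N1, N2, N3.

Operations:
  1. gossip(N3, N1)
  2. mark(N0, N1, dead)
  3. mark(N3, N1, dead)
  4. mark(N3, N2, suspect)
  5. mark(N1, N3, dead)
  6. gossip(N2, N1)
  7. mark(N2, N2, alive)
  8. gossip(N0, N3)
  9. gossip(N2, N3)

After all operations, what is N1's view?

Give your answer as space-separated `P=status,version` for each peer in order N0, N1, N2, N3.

Op 1: gossip N3<->N1 -> N3.N0=(alive,v0) N3.N1=(alive,v0) N3.N2=(alive,v0) N3.N3=(alive,v0) | N1.N0=(alive,v0) N1.N1=(alive,v0) N1.N2=(alive,v0) N1.N3=(alive,v0)
Op 2: N0 marks N1=dead -> (dead,v1)
Op 3: N3 marks N1=dead -> (dead,v1)
Op 4: N3 marks N2=suspect -> (suspect,v1)
Op 5: N1 marks N3=dead -> (dead,v1)
Op 6: gossip N2<->N1 -> N2.N0=(alive,v0) N2.N1=(alive,v0) N2.N2=(alive,v0) N2.N3=(dead,v1) | N1.N0=(alive,v0) N1.N1=(alive,v0) N1.N2=(alive,v0) N1.N3=(dead,v1)
Op 7: N2 marks N2=alive -> (alive,v1)
Op 8: gossip N0<->N3 -> N0.N0=(alive,v0) N0.N1=(dead,v1) N0.N2=(suspect,v1) N0.N3=(alive,v0) | N3.N0=(alive,v0) N3.N1=(dead,v1) N3.N2=(suspect,v1) N3.N3=(alive,v0)
Op 9: gossip N2<->N3 -> N2.N0=(alive,v0) N2.N1=(dead,v1) N2.N2=(alive,v1) N2.N3=(dead,v1) | N3.N0=(alive,v0) N3.N1=(dead,v1) N3.N2=(suspect,v1) N3.N3=(dead,v1)

Answer: N0=alive,0 N1=alive,0 N2=alive,0 N3=dead,1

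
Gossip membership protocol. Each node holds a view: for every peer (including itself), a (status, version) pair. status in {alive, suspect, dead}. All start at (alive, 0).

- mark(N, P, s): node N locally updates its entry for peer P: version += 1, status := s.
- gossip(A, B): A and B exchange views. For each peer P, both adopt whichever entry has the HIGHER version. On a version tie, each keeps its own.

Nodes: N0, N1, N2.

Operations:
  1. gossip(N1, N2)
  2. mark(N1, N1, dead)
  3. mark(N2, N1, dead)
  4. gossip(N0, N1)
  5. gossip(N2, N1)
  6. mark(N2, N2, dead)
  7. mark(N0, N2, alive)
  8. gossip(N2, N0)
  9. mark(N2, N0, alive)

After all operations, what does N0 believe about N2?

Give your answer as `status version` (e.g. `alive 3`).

Op 1: gossip N1<->N2 -> N1.N0=(alive,v0) N1.N1=(alive,v0) N1.N2=(alive,v0) | N2.N0=(alive,v0) N2.N1=(alive,v0) N2.N2=(alive,v0)
Op 2: N1 marks N1=dead -> (dead,v1)
Op 3: N2 marks N1=dead -> (dead,v1)
Op 4: gossip N0<->N1 -> N0.N0=(alive,v0) N0.N1=(dead,v1) N0.N2=(alive,v0) | N1.N0=(alive,v0) N1.N1=(dead,v1) N1.N2=(alive,v0)
Op 5: gossip N2<->N1 -> N2.N0=(alive,v0) N2.N1=(dead,v1) N2.N2=(alive,v0) | N1.N0=(alive,v0) N1.N1=(dead,v1) N1.N2=(alive,v0)
Op 6: N2 marks N2=dead -> (dead,v1)
Op 7: N0 marks N2=alive -> (alive,v1)
Op 8: gossip N2<->N0 -> N2.N0=(alive,v0) N2.N1=(dead,v1) N2.N2=(dead,v1) | N0.N0=(alive,v0) N0.N1=(dead,v1) N0.N2=(alive,v1)
Op 9: N2 marks N0=alive -> (alive,v1)

Answer: alive 1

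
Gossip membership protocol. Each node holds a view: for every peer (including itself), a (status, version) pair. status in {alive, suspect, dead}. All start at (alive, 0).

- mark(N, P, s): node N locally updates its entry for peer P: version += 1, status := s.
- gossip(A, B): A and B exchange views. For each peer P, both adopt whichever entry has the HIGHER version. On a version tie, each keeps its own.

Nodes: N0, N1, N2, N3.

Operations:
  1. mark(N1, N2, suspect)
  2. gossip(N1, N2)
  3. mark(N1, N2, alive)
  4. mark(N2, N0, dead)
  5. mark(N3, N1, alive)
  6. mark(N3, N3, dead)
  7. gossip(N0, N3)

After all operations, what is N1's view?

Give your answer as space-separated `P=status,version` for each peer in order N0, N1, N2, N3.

Answer: N0=alive,0 N1=alive,0 N2=alive,2 N3=alive,0

Derivation:
Op 1: N1 marks N2=suspect -> (suspect,v1)
Op 2: gossip N1<->N2 -> N1.N0=(alive,v0) N1.N1=(alive,v0) N1.N2=(suspect,v1) N1.N3=(alive,v0) | N2.N0=(alive,v0) N2.N1=(alive,v0) N2.N2=(suspect,v1) N2.N3=(alive,v0)
Op 3: N1 marks N2=alive -> (alive,v2)
Op 4: N2 marks N0=dead -> (dead,v1)
Op 5: N3 marks N1=alive -> (alive,v1)
Op 6: N3 marks N3=dead -> (dead,v1)
Op 7: gossip N0<->N3 -> N0.N0=(alive,v0) N0.N1=(alive,v1) N0.N2=(alive,v0) N0.N3=(dead,v1) | N3.N0=(alive,v0) N3.N1=(alive,v1) N3.N2=(alive,v0) N3.N3=(dead,v1)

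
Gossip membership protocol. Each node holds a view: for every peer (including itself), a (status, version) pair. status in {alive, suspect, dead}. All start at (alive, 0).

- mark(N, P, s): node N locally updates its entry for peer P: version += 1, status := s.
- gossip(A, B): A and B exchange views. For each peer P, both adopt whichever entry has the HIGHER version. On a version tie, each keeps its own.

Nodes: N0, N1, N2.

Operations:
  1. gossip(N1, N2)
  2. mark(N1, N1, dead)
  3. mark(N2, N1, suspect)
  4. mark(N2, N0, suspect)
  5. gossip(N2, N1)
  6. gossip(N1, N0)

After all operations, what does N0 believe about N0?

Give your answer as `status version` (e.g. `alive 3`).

Op 1: gossip N1<->N2 -> N1.N0=(alive,v0) N1.N1=(alive,v0) N1.N2=(alive,v0) | N2.N0=(alive,v0) N2.N1=(alive,v0) N2.N2=(alive,v0)
Op 2: N1 marks N1=dead -> (dead,v1)
Op 3: N2 marks N1=suspect -> (suspect,v1)
Op 4: N2 marks N0=suspect -> (suspect,v1)
Op 5: gossip N2<->N1 -> N2.N0=(suspect,v1) N2.N1=(suspect,v1) N2.N2=(alive,v0) | N1.N0=(suspect,v1) N1.N1=(dead,v1) N1.N2=(alive,v0)
Op 6: gossip N1<->N0 -> N1.N0=(suspect,v1) N1.N1=(dead,v1) N1.N2=(alive,v0) | N0.N0=(suspect,v1) N0.N1=(dead,v1) N0.N2=(alive,v0)

Answer: suspect 1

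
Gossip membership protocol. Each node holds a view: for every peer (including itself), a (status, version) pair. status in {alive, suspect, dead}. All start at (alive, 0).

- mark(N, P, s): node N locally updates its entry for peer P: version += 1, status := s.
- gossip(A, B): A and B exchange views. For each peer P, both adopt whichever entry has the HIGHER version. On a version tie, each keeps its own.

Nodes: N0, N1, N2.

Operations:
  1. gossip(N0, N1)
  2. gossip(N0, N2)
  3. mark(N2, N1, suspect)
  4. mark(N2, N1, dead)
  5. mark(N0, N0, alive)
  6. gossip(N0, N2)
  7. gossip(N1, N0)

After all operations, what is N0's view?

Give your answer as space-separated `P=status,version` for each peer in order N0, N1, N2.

Op 1: gossip N0<->N1 -> N0.N0=(alive,v0) N0.N1=(alive,v0) N0.N2=(alive,v0) | N1.N0=(alive,v0) N1.N1=(alive,v0) N1.N2=(alive,v0)
Op 2: gossip N0<->N2 -> N0.N0=(alive,v0) N0.N1=(alive,v0) N0.N2=(alive,v0) | N2.N0=(alive,v0) N2.N1=(alive,v0) N2.N2=(alive,v0)
Op 3: N2 marks N1=suspect -> (suspect,v1)
Op 4: N2 marks N1=dead -> (dead,v2)
Op 5: N0 marks N0=alive -> (alive,v1)
Op 6: gossip N0<->N2 -> N0.N0=(alive,v1) N0.N1=(dead,v2) N0.N2=(alive,v0) | N2.N0=(alive,v1) N2.N1=(dead,v2) N2.N2=(alive,v0)
Op 7: gossip N1<->N0 -> N1.N0=(alive,v1) N1.N1=(dead,v2) N1.N2=(alive,v0) | N0.N0=(alive,v1) N0.N1=(dead,v2) N0.N2=(alive,v0)

Answer: N0=alive,1 N1=dead,2 N2=alive,0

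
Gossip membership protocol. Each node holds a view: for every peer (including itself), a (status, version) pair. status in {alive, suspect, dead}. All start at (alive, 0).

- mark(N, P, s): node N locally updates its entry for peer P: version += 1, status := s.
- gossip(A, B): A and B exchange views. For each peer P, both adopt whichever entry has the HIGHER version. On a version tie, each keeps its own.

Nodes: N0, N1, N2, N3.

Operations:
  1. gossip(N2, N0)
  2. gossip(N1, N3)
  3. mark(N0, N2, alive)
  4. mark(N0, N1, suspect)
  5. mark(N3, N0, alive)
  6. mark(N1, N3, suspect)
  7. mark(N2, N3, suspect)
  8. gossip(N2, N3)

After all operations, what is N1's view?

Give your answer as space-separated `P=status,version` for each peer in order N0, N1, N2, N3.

Answer: N0=alive,0 N1=alive,0 N2=alive,0 N3=suspect,1

Derivation:
Op 1: gossip N2<->N0 -> N2.N0=(alive,v0) N2.N1=(alive,v0) N2.N2=(alive,v0) N2.N3=(alive,v0) | N0.N0=(alive,v0) N0.N1=(alive,v0) N0.N2=(alive,v0) N0.N3=(alive,v0)
Op 2: gossip N1<->N3 -> N1.N0=(alive,v0) N1.N1=(alive,v0) N1.N2=(alive,v0) N1.N3=(alive,v0) | N3.N0=(alive,v0) N3.N1=(alive,v0) N3.N2=(alive,v0) N3.N3=(alive,v0)
Op 3: N0 marks N2=alive -> (alive,v1)
Op 4: N0 marks N1=suspect -> (suspect,v1)
Op 5: N3 marks N0=alive -> (alive,v1)
Op 6: N1 marks N3=suspect -> (suspect,v1)
Op 7: N2 marks N3=suspect -> (suspect,v1)
Op 8: gossip N2<->N3 -> N2.N0=(alive,v1) N2.N1=(alive,v0) N2.N2=(alive,v0) N2.N3=(suspect,v1) | N3.N0=(alive,v1) N3.N1=(alive,v0) N3.N2=(alive,v0) N3.N3=(suspect,v1)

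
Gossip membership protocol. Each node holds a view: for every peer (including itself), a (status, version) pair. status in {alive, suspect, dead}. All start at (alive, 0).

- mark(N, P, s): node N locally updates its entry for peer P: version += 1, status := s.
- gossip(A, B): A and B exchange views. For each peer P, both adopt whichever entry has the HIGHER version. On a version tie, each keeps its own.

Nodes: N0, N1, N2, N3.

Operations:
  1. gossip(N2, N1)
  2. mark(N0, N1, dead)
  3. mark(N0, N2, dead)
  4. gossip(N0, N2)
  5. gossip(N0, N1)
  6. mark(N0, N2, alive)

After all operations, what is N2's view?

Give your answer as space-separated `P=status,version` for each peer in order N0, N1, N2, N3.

Op 1: gossip N2<->N1 -> N2.N0=(alive,v0) N2.N1=(alive,v0) N2.N2=(alive,v0) N2.N3=(alive,v0) | N1.N0=(alive,v0) N1.N1=(alive,v0) N1.N2=(alive,v0) N1.N3=(alive,v0)
Op 2: N0 marks N1=dead -> (dead,v1)
Op 3: N0 marks N2=dead -> (dead,v1)
Op 4: gossip N0<->N2 -> N0.N0=(alive,v0) N0.N1=(dead,v1) N0.N2=(dead,v1) N0.N3=(alive,v0) | N2.N0=(alive,v0) N2.N1=(dead,v1) N2.N2=(dead,v1) N2.N3=(alive,v0)
Op 5: gossip N0<->N1 -> N0.N0=(alive,v0) N0.N1=(dead,v1) N0.N2=(dead,v1) N0.N3=(alive,v0) | N1.N0=(alive,v0) N1.N1=(dead,v1) N1.N2=(dead,v1) N1.N3=(alive,v0)
Op 6: N0 marks N2=alive -> (alive,v2)

Answer: N0=alive,0 N1=dead,1 N2=dead,1 N3=alive,0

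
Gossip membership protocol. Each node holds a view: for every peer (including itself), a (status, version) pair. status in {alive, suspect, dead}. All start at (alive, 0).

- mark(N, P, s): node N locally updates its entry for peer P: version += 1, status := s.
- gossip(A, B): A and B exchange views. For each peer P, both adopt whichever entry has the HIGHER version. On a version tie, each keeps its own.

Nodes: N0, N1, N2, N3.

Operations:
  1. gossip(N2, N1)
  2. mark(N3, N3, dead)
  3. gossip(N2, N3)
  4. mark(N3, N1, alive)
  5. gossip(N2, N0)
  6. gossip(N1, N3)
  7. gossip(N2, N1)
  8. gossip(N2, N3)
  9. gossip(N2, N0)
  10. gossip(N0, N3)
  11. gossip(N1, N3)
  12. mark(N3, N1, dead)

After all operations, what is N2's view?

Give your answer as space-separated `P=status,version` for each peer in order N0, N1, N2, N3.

Answer: N0=alive,0 N1=alive,1 N2=alive,0 N3=dead,1

Derivation:
Op 1: gossip N2<->N1 -> N2.N0=(alive,v0) N2.N1=(alive,v0) N2.N2=(alive,v0) N2.N3=(alive,v0) | N1.N0=(alive,v0) N1.N1=(alive,v0) N1.N2=(alive,v0) N1.N3=(alive,v0)
Op 2: N3 marks N3=dead -> (dead,v1)
Op 3: gossip N2<->N3 -> N2.N0=(alive,v0) N2.N1=(alive,v0) N2.N2=(alive,v0) N2.N3=(dead,v1) | N3.N0=(alive,v0) N3.N1=(alive,v0) N3.N2=(alive,v0) N3.N3=(dead,v1)
Op 4: N3 marks N1=alive -> (alive,v1)
Op 5: gossip N2<->N0 -> N2.N0=(alive,v0) N2.N1=(alive,v0) N2.N2=(alive,v0) N2.N3=(dead,v1) | N0.N0=(alive,v0) N0.N1=(alive,v0) N0.N2=(alive,v0) N0.N3=(dead,v1)
Op 6: gossip N1<->N3 -> N1.N0=(alive,v0) N1.N1=(alive,v1) N1.N2=(alive,v0) N1.N3=(dead,v1) | N3.N0=(alive,v0) N3.N1=(alive,v1) N3.N2=(alive,v0) N3.N3=(dead,v1)
Op 7: gossip N2<->N1 -> N2.N0=(alive,v0) N2.N1=(alive,v1) N2.N2=(alive,v0) N2.N3=(dead,v1) | N1.N0=(alive,v0) N1.N1=(alive,v1) N1.N2=(alive,v0) N1.N3=(dead,v1)
Op 8: gossip N2<->N3 -> N2.N0=(alive,v0) N2.N1=(alive,v1) N2.N2=(alive,v0) N2.N3=(dead,v1) | N3.N0=(alive,v0) N3.N1=(alive,v1) N3.N2=(alive,v0) N3.N3=(dead,v1)
Op 9: gossip N2<->N0 -> N2.N0=(alive,v0) N2.N1=(alive,v1) N2.N2=(alive,v0) N2.N3=(dead,v1) | N0.N0=(alive,v0) N0.N1=(alive,v1) N0.N2=(alive,v0) N0.N3=(dead,v1)
Op 10: gossip N0<->N3 -> N0.N0=(alive,v0) N0.N1=(alive,v1) N0.N2=(alive,v0) N0.N3=(dead,v1) | N3.N0=(alive,v0) N3.N1=(alive,v1) N3.N2=(alive,v0) N3.N3=(dead,v1)
Op 11: gossip N1<->N3 -> N1.N0=(alive,v0) N1.N1=(alive,v1) N1.N2=(alive,v0) N1.N3=(dead,v1) | N3.N0=(alive,v0) N3.N1=(alive,v1) N3.N2=(alive,v0) N3.N3=(dead,v1)
Op 12: N3 marks N1=dead -> (dead,v2)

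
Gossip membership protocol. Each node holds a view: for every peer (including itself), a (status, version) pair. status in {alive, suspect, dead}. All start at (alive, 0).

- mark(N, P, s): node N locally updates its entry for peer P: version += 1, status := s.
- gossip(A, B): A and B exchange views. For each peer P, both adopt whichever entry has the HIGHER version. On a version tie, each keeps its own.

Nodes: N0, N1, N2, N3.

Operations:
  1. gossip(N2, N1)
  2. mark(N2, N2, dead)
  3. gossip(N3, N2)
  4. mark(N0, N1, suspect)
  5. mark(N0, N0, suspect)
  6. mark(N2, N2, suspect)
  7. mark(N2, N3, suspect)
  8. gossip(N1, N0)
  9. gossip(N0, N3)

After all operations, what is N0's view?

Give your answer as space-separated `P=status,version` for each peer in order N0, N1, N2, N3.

Answer: N0=suspect,1 N1=suspect,1 N2=dead,1 N3=alive,0

Derivation:
Op 1: gossip N2<->N1 -> N2.N0=(alive,v0) N2.N1=(alive,v0) N2.N2=(alive,v0) N2.N3=(alive,v0) | N1.N0=(alive,v0) N1.N1=(alive,v0) N1.N2=(alive,v0) N1.N3=(alive,v0)
Op 2: N2 marks N2=dead -> (dead,v1)
Op 3: gossip N3<->N2 -> N3.N0=(alive,v0) N3.N1=(alive,v0) N3.N2=(dead,v1) N3.N3=(alive,v0) | N2.N0=(alive,v0) N2.N1=(alive,v0) N2.N2=(dead,v1) N2.N3=(alive,v0)
Op 4: N0 marks N1=suspect -> (suspect,v1)
Op 5: N0 marks N0=suspect -> (suspect,v1)
Op 6: N2 marks N2=suspect -> (suspect,v2)
Op 7: N2 marks N3=suspect -> (suspect,v1)
Op 8: gossip N1<->N0 -> N1.N0=(suspect,v1) N1.N1=(suspect,v1) N1.N2=(alive,v0) N1.N3=(alive,v0) | N0.N0=(suspect,v1) N0.N1=(suspect,v1) N0.N2=(alive,v0) N0.N3=(alive,v0)
Op 9: gossip N0<->N3 -> N0.N0=(suspect,v1) N0.N1=(suspect,v1) N0.N2=(dead,v1) N0.N3=(alive,v0) | N3.N0=(suspect,v1) N3.N1=(suspect,v1) N3.N2=(dead,v1) N3.N3=(alive,v0)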